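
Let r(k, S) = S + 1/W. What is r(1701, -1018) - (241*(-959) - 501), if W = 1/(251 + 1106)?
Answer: 231959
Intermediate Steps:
W = 1/1357 ≈ 0.00073692
r(k, S) = 1357 + S (r(k, S) = S + 1/(1/1357) = S + 1357 = 1357 + S)
r(1701, -1018) - (241*(-959) - 501) = (1357 - 1018) - (241*(-959) - 501) = 339 - (-231119 - 501) = 339 - 1*(-231620) = 339 + 231620 = 231959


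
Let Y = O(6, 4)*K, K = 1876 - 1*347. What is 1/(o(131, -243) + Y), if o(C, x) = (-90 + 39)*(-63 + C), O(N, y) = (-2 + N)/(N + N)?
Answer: -3/8875 ≈ -0.00033803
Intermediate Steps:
O(N, y) = (-2 + N)/(2*N) (O(N, y) = (-2 + N)/((2*N)) = (-2 + N)*(1/(2*N)) = (-2 + N)/(2*N))
K = 1529 (K = 1876 - 347 = 1529)
o(C, x) = 3213 - 51*C (o(C, x) = -51*(-63 + C) = 3213 - 51*C)
Y = 1529/3 (Y = ((½)*(-2 + 6)/6)*1529 = ((½)*(⅙)*4)*1529 = (⅓)*1529 = 1529/3 ≈ 509.67)
1/(o(131, -243) + Y) = 1/((3213 - 51*131) + 1529/3) = 1/((3213 - 6681) + 1529/3) = 1/(-3468 + 1529/3) = 1/(-8875/3) = -3/8875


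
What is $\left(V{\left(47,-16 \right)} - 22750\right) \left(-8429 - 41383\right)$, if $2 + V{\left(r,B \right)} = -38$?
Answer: $1135215480$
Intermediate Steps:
$V{\left(r,B \right)} = -40$ ($V{\left(r,B \right)} = -2 - 38 = -40$)
$\left(V{\left(47,-16 \right)} - 22750\right) \left(-8429 - 41383\right) = \left(-40 - 22750\right) \left(-8429 - 41383\right) = \left(-40 - 22750\right) \left(-49812\right) = \left(-22790\right) \left(-49812\right) = 1135215480$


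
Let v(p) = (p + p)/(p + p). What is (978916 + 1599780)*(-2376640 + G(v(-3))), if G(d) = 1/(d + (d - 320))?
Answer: -974452499058308/159 ≈ -6.1286e+12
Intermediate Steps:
v(p) = 1 (v(p) = (2*p)/((2*p)) = (2*p)*(1/(2*p)) = 1)
G(d) = 1/(-320 + 2*d) (G(d) = 1/(d + (-320 + d)) = 1/(-320 + 2*d))
(978916 + 1599780)*(-2376640 + G(v(-3))) = (978916 + 1599780)*(-2376640 + 1/(2*(-160 + 1))) = 2578696*(-2376640 + (½)/(-159)) = 2578696*(-2376640 + (½)*(-1/159)) = 2578696*(-2376640 - 1/318) = 2578696*(-755771521/318) = -974452499058308/159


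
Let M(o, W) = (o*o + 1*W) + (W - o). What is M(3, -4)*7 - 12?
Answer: -26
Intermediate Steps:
M(o, W) = o² - o + 2*W (M(o, W) = (o² + W) + (W - o) = (W + o²) + (W - o) = o² - o + 2*W)
M(3, -4)*7 - 12 = (3² - 1*3 + 2*(-4))*7 - 12 = (9 - 3 - 8)*7 - 12 = -2*7 - 12 = -14 - 12 = -26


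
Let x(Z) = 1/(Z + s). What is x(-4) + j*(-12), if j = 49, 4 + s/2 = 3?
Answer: -3529/6 ≈ -588.17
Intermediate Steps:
s = -2 (s = -8 + 2*3 = -8 + 6 = -2)
x(Z) = 1/(-2 + Z) (x(Z) = 1/(Z - 2) = 1/(-2 + Z))
x(-4) + j*(-12) = 1/(-2 - 4) + 49*(-12) = 1/(-6) - 588 = -1/6 - 588 = -3529/6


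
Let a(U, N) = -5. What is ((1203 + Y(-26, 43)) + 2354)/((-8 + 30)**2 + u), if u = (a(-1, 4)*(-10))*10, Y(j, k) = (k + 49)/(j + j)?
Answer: 7703/2132 ≈ 3.6130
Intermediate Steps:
Y(j, k) = (49 + k)/(2*j) (Y(j, k) = (49 + k)/((2*j)) = (49 + k)*(1/(2*j)) = (49 + k)/(2*j))
u = 500 (u = -5*(-10)*10 = 50*10 = 500)
((1203 + Y(-26, 43)) + 2354)/((-8 + 30)**2 + u) = ((1203 + (1/2)*(49 + 43)/(-26)) + 2354)/((-8 + 30)**2 + 500) = ((1203 + (1/2)*(-1/26)*92) + 2354)/(22**2 + 500) = ((1203 - 23/13) + 2354)/(484 + 500) = (15616/13 + 2354)/984 = (46218/13)*(1/984) = 7703/2132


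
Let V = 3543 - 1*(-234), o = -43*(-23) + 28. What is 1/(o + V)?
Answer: 1/4794 ≈ 0.00020859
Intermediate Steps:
o = 1017 (o = 989 + 28 = 1017)
V = 3777 (V = 3543 + 234 = 3777)
1/(o + V) = 1/(1017 + 3777) = 1/4794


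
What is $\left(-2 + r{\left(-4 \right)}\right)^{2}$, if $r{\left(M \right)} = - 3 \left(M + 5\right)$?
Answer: $25$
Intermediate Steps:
$r{\left(M \right)} = -15 - 3 M$ ($r{\left(M \right)} = - 3 \left(5 + M\right) = -15 - 3 M$)
$\left(-2 + r{\left(-4 \right)}\right)^{2} = \left(-2 - 3\right)^{2} = \left(-5\right)^{2} = 25$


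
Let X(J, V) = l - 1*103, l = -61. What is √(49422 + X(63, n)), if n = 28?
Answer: √49258 ≈ 221.94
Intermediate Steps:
X(J, V) = -164 (X(J, V) = -61 - 1*103 = -61 - 103 = -164)
√(49422 + X(63, n)) = √(49422 - 164) = √49258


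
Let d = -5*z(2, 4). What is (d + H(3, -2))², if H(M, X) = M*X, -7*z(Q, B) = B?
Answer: 484/49 ≈ 9.8775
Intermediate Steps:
z(Q, B) = -B/7
d = 20/7 (d = -(-5)*4/7 = -5*(-4/7) = 20/7 ≈ 2.8571)
(d + H(3, -2))² = (20/7 + 3*(-2))² = (20/7 - 6)² = (-22/7)² = 484/49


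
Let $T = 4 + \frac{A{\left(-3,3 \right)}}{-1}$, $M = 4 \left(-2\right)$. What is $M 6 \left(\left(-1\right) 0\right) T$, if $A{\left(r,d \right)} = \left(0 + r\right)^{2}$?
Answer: $0$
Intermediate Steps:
$A{\left(r,d \right)} = r^{2}$
$M = -8$
$T = -5$ ($T = 4 + \frac{\left(-3\right)^{2}}{-1} = 4 - 9 = -5$)
$M 6 \left(\left(-1\right) 0\right) T = \left(-8\right) 6 \left(\left(-1\right) 0\right) \left(-5\right) = \left(-48\right) 0 \left(-5\right) = 0 \left(-5\right) = 0$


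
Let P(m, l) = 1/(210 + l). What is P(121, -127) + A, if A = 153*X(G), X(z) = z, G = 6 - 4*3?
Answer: -76193/83 ≈ -917.99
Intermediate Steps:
G = -6 (G = 6 - 12 = -6)
A = -918 (A = 153*(-6) = -918)
P(121, -127) + A = 1/(210 - 127) - 918 = 1/83 - 918 = -76193/83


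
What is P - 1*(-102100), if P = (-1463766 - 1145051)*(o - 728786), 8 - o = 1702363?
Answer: 6342402072297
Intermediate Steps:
o = -1702355 (o = 8 - 1*1702363 = 8 - 1702363 = -1702355)
P = 6342401970197 (P = (-1463766 - 1145051)*(-1702355 - 728786) = -2608817*(-2431141) = 6342401970197)
P - 1*(-102100) = 6342401970197 - 1*(-102100) = 6342401970197 + 102100 = 6342402072297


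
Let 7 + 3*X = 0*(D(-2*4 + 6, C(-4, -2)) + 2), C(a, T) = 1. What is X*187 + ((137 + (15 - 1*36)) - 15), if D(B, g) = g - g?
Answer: -1006/3 ≈ -335.33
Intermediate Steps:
D(B, g) = 0
X = -7/3 (X = -7/3 + (0*(0 + 2))/3 = -7/3 + (0*2)/3 = -7/3 + (⅓)*0 = -7/3 + 0 = -7/3 ≈ -2.3333)
X*187 + ((137 + (15 - 1*36)) - 15) = -7/3*187 + ((137 + (15 - 1*36)) - 15) = -1309/3 + ((137 + (15 - 36)) - 15) = -1309/3 + ((137 - 21) - 15) = -1309/3 + (116 - 15) = -1309/3 + 101 = -1006/3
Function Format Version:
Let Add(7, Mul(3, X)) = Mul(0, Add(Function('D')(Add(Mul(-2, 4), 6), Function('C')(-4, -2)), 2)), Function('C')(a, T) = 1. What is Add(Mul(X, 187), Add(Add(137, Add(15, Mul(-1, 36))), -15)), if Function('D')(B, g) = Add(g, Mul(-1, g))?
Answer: Rational(-1006, 3) ≈ -335.33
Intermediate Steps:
Function('D')(B, g) = 0
X = Rational(-7, 3) (X = Add(Rational(-7, 3), Mul(Rational(1, 3), Mul(0, Add(0, 2)))) = Add(Rational(-7, 3), Mul(Rational(1, 3), Mul(0, 2))) = Add(Rational(-7, 3), Mul(Rational(1, 3), 0)) = Add(Rational(-7, 3), 0) = Rational(-7, 3) ≈ -2.3333)
Add(Mul(X, 187), Add(Add(137, Add(15, Mul(-1, 36))), -15)) = Add(Mul(Rational(-7, 3), 187), Add(Add(137, Add(15, Mul(-1, 36))), -15)) = Add(Rational(-1309, 3), Add(Add(137, Add(15, -36)), -15)) = Add(Rational(-1309, 3), Add(Add(137, -21), -15)) = Add(Rational(-1309, 3), Add(116, -15)) = Add(Rational(-1309, 3), 101) = Rational(-1006, 3)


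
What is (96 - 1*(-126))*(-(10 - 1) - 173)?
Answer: -40404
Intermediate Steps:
(96 - 1*(-126))*(-(10 - 1) - 173) = (96 + 126)*(-1*9 - 173) = 222*(-9 - 173) = 222*(-182) = -40404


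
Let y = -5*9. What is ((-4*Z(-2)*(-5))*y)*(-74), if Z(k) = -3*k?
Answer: 399600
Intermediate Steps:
y = -45
((-4*Z(-2)*(-5))*y)*(-74) = ((-(-12)*(-2)*(-5))*(-45))*(-74) = ((-4*6*(-5))*(-45))*(-74) = (-24*(-5)*(-45))*(-74) = (120*(-45))*(-74) = -5400*(-74) = 399600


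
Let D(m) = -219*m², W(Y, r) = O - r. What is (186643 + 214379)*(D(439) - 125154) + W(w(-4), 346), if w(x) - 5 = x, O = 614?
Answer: -16975683535898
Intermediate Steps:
w(x) = 5 + x
W(Y, r) = 614 - r
(186643 + 214379)*(D(439) - 125154) + W(w(-4), 346) = (186643 + 214379)*(-219*439² - 125154) + (614 - 1*346) = 401022*(-219*192721 - 125154) + (614 - 346) = 401022*(-42205899 - 125154) + 268 = 401022*(-42331053) + 268 = -16975683536166 + 268 = -16975683535898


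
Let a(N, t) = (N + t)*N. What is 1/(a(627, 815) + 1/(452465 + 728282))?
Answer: 1180747/1067553508099 ≈ 1.1060e-6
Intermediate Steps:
a(N, t) = N*(N + t)
1/(a(627, 815) + 1/(452465 + 728282)) = 1/(627*(627 + 815) + 1/(452465 + 728282)) = 1/(627*1442 + 1/1180747) = 1/(904134 + 1/1180747) = 1/(1067553508099/1180747) = 1180747/1067553508099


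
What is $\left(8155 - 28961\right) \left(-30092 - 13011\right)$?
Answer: $896801018$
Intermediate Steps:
$\left(8155 - 28961\right) \left(-30092 - 13011\right) = \left(-20806\right) \left(-43103\right) = 896801018$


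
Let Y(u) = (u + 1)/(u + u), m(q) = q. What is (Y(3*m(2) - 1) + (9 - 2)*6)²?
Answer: 45369/25 ≈ 1814.8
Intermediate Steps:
Y(u) = (1 + u)/(2*u) (Y(u) = (1 + u)/((2*u)) = (1 + u)*(1/(2*u)) = (1 + u)/(2*u))
(Y(3*m(2) - 1) + (9 - 2)*6)² = ((1 + (3*2 - 1))/(2*(3*2 - 1)) + (9 - 2)*6)² = ((1 + (6 - 1))/(2*(6 - 1)) + 7*6)² = ((½)*(1 + 5)/5 + 42)² = ((½)*(⅕)*6 + 42)² = (⅗ + 42)² = (213/5)² = 45369/25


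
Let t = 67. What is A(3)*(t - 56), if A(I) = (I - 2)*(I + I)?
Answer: 66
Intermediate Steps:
A(I) = 2*I*(-2 + I) (A(I) = (-2 + I)*(2*I) = 2*I*(-2 + I))
A(3)*(t - 56) = (2*3*(-2 + 3))*(67 - 56) = (2*3*1)*11 = 6*11 = 66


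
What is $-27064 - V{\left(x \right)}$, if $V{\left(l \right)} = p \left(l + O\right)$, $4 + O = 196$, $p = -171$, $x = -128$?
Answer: $-16120$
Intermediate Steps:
$O = 192$ ($O = -4 + 196 = 192$)
$V{\left(l \right)} = -32832 - 171 l$ ($V{\left(l \right)} = - 171 \left(l + 192\right) = - 171 \left(192 + l\right) = -32832 - 171 l$)
$-27064 - V{\left(x \right)} = -27064 - \left(-32832 - -21888\right) = -27064 - \left(-32832 + 21888\right) = -27064 - -10944 = -27064 + 10944 = -16120$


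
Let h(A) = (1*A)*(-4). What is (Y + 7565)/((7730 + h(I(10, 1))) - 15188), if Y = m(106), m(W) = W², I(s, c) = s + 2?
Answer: -2089/834 ≈ -2.5048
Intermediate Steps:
I(s, c) = 2 + s
h(A) = -4*A (h(A) = A*(-4) = -4*A)
Y = 11236 (Y = 106² = 11236)
(Y + 7565)/((7730 + h(I(10, 1))) - 15188) = (11236 + 7565)/((7730 - 4*(2 + 10)) - 15188) = 18801/((7730 - 4*12) - 15188) = 18801/((7730 - 48) - 15188) = 18801/(7682 - 15188) = 18801/(-7506) = 18801*(-1/7506) = -2089/834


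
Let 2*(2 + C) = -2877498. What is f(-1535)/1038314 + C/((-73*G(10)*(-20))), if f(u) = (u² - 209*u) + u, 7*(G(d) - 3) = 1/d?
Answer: -2593676383417/7996575271 ≈ -324.35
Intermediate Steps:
G(d) = 3 + 1/(7*d)
C = -1438751 (C = -2 + (½)*(-2877498) = -2 - 1438749 = -1438751)
f(u) = u² - 208*u
f(-1535)/1038314 + C/((-73*G(10)*(-20))) = -1535*(-208 - 1535)/1038314 - 1438751*1/(1460*(3 + (⅐)/10)) = -1535*(-1743)*(1/1038314) - 1438751*1/(1460*(3 + (⅐)*(⅒))) = 2675505*(1/1038314) - 1438751*1/(1460*(3 + 1/70)) = 2675505/1038314 - 1438751/(-73*211/70*(-20)) = 2675505/1038314 - 1438751/((-15403/70*(-20))) = 2675505/1038314 - 1438751/30806/7 = 2675505/1038314 - 1438751*7/30806 = 2675505/1038314 - 10071257/30806 = -2593676383417/7996575271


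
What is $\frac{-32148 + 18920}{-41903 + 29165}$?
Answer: $\frac{6614}{6369} \approx 1.0385$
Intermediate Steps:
$\frac{-32148 + 18920}{-41903 + 29165} = - \frac{13228}{-12738} = \left(-13228\right) \left(- \frac{1}{12738}\right) = \frac{6614}{6369}$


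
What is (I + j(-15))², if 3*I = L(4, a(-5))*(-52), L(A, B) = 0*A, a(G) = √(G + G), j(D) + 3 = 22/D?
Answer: 4489/225 ≈ 19.951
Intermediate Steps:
j(D) = -3 + 22/D
a(G) = √2*√G (a(G) = √(2*G) = √2*√G)
L(A, B) = 0
I = 0 (I = (0*(-52))/3 = (⅓)*0 = 0)
(I + j(-15))² = (0 + (-3 + 22/(-15)))² = (0 + (-3 + 22*(-1/15)))² = (0 + (-3 - 22/15))² = (0 - 67/15)² = (-67/15)² = 4489/225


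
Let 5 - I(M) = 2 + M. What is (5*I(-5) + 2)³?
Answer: 74088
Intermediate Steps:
I(M) = 3 - M (I(M) = 5 - (2 + M) = 5 + (-2 - M) = 3 - M)
(5*I(-5) + 2)³ = (5*(3 - 1*(-5)) + 2)³ = (5*(3 + 5) + 2)³ = (5*8 + 2)³ = (40 + 2)³ = 42³ = 74088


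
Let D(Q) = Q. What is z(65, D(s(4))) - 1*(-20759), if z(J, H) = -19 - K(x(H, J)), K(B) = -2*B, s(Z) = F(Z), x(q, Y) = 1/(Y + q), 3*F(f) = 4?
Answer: 4127266/199 ≈ 20740.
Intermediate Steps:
F(f) = 4/3 (F(f) = (1/3)*4 = 4/3)
s(Z) = 4/3
z(J, H) = -19 + 2/(H + J) (z(J, H) = -19 - (-2)/(J + H) = -19 - (-2)/(H + J) = -19 + 2/(H + J))
z(65, D(s(4))) - 1*(-20759) = (-19 + 2/(4/3 + 65)) - 1*(-20759) = (-19 + 2/(199/3)) + 20759 = (-19 + 2*(3/199)) + 20759 = (-19 + 6/199) + 20759 = -3775/199 + 20759 = 4127266/199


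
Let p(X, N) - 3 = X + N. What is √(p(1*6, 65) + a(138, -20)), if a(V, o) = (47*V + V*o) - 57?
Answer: √3743 ≈ 61.180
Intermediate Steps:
a(V, o) = -57 + 47*V + V*o
p(X, N) = 3 + N + X (p(X, N) = 3 + (X + N) = 3 + (N + X) = 3 + N + X)
√(p(1*6, 65) + a(138, -20)) = √((3 + 65 + 1*6) + (-57 + 47*138 + 138*(-20))) = √((3 + 65 + 6) + (-57 + 6486 - 2760)) = √(74 + 3669) = √3743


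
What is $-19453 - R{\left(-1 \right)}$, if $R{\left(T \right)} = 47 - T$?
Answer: $-19501$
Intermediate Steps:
$-19453 - R{\left(-1 \right)} = -19453 - \left(47 - -1\right) = -19453 - \left(47 + 1\right) = -19453 - 48 = -19501$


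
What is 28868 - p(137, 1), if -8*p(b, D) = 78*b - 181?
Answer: 241449/8 ≈ 30181.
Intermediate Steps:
p(b, D) = 181/8 - 39*b/4 (p(b, D) = -(78*b - 181)/8 = -(-181 + 78*b)/8 = 181/8 - 39*b/4)
28868 - p(137, 1) = 28868 - (181/8 - 39/4*137) = 28868 - (181/8 - 5343/4) = 28868 - 1*(-10505/8) = 28868 + 10505/8 = 241449/8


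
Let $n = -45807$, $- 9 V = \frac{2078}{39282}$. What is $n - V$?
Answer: $- \frac{8097256544}{176769} \approx -45807.0$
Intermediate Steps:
$V = - \frac{1039}{176769}$ ($V = - \frac{2078 \cdot \frac{1}{39282}}{9} = \left(- \frac{1}{9}\right) \frac{1039}{19641} = - \frac{1039}{176769} \approx -0.0058777$)
$n - V = -45807 - - \frac{1039}{176769} = -45807 + \frac{1039}{176769} = - \frac{8097256544}{176769}$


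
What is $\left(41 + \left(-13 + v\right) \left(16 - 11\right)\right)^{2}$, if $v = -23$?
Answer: $19321$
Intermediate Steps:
$\left(41 + \left(-13 + v\right) \left(16 - 11\right)\right)^{2} = \left(41 + \left(-13 - 23\right) \left(16 - 11\right)\right)^{2} = \left(41 - 180\right)^{2} = \left(-139\right)^{2} = 19321$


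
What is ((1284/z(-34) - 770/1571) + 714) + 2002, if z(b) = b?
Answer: 71514540/26707 ≈ 2677.7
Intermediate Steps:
((1284/z(-34) - 770/1571) + 714) + 2002 = ((1284/(-34) - 770/1571) + 714) + 2002 = ((1284*(-1/34) - 770*1/1571) + 714) + 2002 = ((-642/17 - 770/1571) + 714) + 2002 = (-1021672/26707 + 714) + 2002 = 18047126/26707 + 2002 = 71514540/26707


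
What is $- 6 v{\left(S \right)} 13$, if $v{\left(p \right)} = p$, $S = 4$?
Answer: $-312$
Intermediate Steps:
$- 6 v{\left(S \right)} 13 = \left(-6\right) 4 \cdot 13 = \left(-24\right) 13 = -312$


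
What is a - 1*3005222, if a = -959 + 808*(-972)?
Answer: -3791557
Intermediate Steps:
a = -786335 (a = -959 - 785376 = -786335)
a - 1*3005222 = -786335 - 1*3005222 = -786335 - 3005222 = -3791557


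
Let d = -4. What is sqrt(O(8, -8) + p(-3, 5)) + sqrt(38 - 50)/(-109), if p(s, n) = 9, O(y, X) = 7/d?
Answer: sqrt(29)/2 - 2*I*sqrt(3)/109 ≈ 2.6926 - 0.031781*I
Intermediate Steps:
O(y, X) = -7/4 (O(y, X) = 7/(-4) = 7*(-1/4) = -7/4)
sqrt(O(8, -8) + p(-3, 5)) + sqrt(38 - 50)/(-109) = sqrt(-7/4 + 9) + sqrt(38 - 50)/(-109) = sqrt(29/4) - 2*I*sqrt(3)/109 = sqrt(29)/2 - 2*I*sqrt(3)/109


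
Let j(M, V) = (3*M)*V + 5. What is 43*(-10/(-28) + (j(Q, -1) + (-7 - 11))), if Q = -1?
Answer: -5805/14 ≈ -414.64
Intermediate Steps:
j(M, V) = 5 + 3*M*V (j(M, V) = 3*M*V + 5 = 5 + 3*M*V)
43*(-10/(-28) + (j(Q, -1) + (-7 - 11))) = 43*(-10/(-28) + ((5 + 3*(-1)*(-1)) + (-7 - 11))) = 43*(-10*(-1/28) + ((5 + 3) - 18)) = 43*(5/14 + (8 - 18)) = 43*(5/14 - 10) = 43*(-135/14) = -5805/14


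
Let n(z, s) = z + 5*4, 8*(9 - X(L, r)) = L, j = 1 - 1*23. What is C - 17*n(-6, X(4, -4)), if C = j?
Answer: -260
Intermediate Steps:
j = -22 (j = 1 - 23 = -22)
C = -22
X(L, r) = 9 - L/8
n(z, s) = 20 + z (n(z, s) = z + 20 = 20 + z)
C - 17*n(-6, X(4, -4)) = -22 - 17*(20 - 6) = -22 - 17*14 = -22 - 238 = -260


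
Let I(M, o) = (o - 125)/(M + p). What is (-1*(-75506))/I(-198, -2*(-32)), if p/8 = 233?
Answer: -125792996/61 ≈ -2.0622e+6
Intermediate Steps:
p = 1864 (p = 8*233 = 1864)
I(M, o) = (-125 + o)/(1864 + M) (I(M, o) = (o - 125)/(M + 1864) = (-125 + o)/(1864 + M))
(-1*(-75506))/I(-198, -2*(-32)) = (-1*(-75506))/(((-125 - 2*(-32))/(1864 - 198))) = 75506/(((-125 + 64)/1666)) = 75506/(((1/1666)*(-61))) = 75506/(-61/1666) = 75506*(-1666/61) = -125792996/61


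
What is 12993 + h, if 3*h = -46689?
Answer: -2570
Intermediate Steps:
h = -15563 (h = (⅓)*(-46689) = -15563)
12993 + h = 12993 - 15563 = -2570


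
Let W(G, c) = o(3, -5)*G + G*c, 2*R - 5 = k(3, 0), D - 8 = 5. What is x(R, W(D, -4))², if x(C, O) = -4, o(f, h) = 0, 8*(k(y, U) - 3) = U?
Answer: 16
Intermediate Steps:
k(y, U) = 3 + U/8
D = 13 (D = 8 + 5 = 13)
R = 4 (R = 5/2 + (3 + (⅛)*0)/2 = 5/2 + (3 + 0)/2 = 5/2 + (½)*3 = 5/2 + 3/2 = 4)
W(G, c) = G*c (W(G, c) = 0*G + G*c = 0 + G*c = G*c)
x(R, W(D, -4))² = (-4)² = 16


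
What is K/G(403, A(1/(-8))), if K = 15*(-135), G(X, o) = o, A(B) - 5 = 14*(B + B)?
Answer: -1350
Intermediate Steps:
A(B) = 5 + 28*B (A(B) = 5 + 14*(B + B) = 5 + 14*(2*B) = 5 + 28*B)
K = -2025
K/G(403, A(1/(-8))) = -2025/(5 + 28/(-8)) = -2025/(5 + 28*(-⅛)) = -2025/(5 - 7/2) = -2025/3/2 = -2025*⅔ = -1350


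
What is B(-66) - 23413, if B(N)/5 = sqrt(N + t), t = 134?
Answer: -23413 + 10*sqrt(17) ≈ -23372.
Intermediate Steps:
B(N) = 5*sqrt(134 + N) (B(N) = 5*sqrt(N + 134) = 5*sqrt(134 + N))
B(-66) - 23413 = 5*sqrt(134 - 66) - 23413 = 5*sqrt(68) - 23413 = 5*(2*sqrt(17)) - 23413 = 10*sqrt(17) - 23413 = -23413 + 10*sqrt(17)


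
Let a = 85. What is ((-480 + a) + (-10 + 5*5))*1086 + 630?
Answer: -412050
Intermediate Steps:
((-480 + a) + (-10 + 5*5))*1086 + 630 = ((-480 + 85) + (-10 + 5*5))*1086 + 630 = (-395 + (-10 + 25))*1086 + 630 = (-395 + 15)*1086 + 630 = -380*1086 + 630 = -412680 + 630 = -412050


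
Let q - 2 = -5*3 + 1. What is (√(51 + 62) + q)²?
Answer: (12 - √113)² ≈ 1.8765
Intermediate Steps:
q = -12 (q = 2 + (-5*3 + 1) = 2 + (-15 + 1) = 2 - 14 = -12)
(√(51 + 62) + q)² = (√(51 + 62) - 12)² = (√113 - 12)² = (-12 + √113)²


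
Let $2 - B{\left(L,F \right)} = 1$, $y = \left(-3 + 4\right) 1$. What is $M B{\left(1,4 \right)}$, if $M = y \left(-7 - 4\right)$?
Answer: $-11$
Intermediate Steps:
$y = 1$ ($y = 1 \cdot 1 = 1$)
$B{\left(L,F \right)} = 1$ ($B{\left(L,F \right)} = 2 - 1 = 1$)
$M = -11$ ($M = 1 \left(-7 - 4\right) = 1 \left(-11\right) = -11$)
$M B{\left(1,4 \right)} = \left(-11\right) 1 = -11$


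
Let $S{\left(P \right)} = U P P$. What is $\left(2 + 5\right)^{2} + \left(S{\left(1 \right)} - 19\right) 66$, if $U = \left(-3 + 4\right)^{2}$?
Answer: $-1139$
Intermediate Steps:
$U = 1$ ($U = 1^{2} = 1$)
$S{\left(P \right)} = P^{2}$ ($S{\left(P \right)} = 1 P P = P P = P^{2}$)
$\left(2 + 5\right)^{2} + \left(S{\left(1 \right)} - 19\right) 66 = \left(2 + 5\right)^{2} + \left(1^{2} - 19\right) 66 = 7^{2} + \left(1 - 19\right) 66 = 49 - 1188 = -1139$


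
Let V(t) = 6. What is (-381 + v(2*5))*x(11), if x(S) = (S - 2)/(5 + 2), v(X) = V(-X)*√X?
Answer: -3429/7 + 54*√10/7 ≈ -465.46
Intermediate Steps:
v(X) = 6*√X
x(S) = -2/7 + S/7 (x(S) = (-2 + S)/7 = (-2 + S)*(⅐) = -2/7 + S/7)
(-381 + v(2*5))*x(11) = (-381 + 6*√(2*5))*(-2/7 + (⅐)*11) = (-381 + 6*√10)*(-2/7 + 11/7) = (-381 + 6*√10)*(9/7) = -3429/7 + 54*√10/7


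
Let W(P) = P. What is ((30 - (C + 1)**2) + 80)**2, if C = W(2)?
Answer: 10201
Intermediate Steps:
C = 2
((30 - (C + 1)**2) + 80)**2 = ((30 - (2 + 1)**2) + 80)**2 = ((30 - 1*3**2) + 80)**2 = ((30 - 1*9) + 80)**2 = ((30 - 9) + 80)**2 = (21 + 80)**2 = 101**2 = 10201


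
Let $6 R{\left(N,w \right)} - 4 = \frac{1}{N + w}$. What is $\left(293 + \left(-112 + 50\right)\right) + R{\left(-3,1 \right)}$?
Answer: $\frac{2779}{12} \approx 231.58$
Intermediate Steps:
$R{\left(N,w \right)} = \frac{2}{3} + \frac{1}{6 \left(N + w\right)}$
$\left(293 + \left(-112 + 50\right)\right) + R{\left(-3,1 \right)} = \left(293 + \left(-112 + 50\right)\right) + \frac{1 + 4 \left(-3\right) + 4 \cdot 1}{6 \left(-3 + 1\right)} = \left(293 - 62\right) + \frac{1 - 12 + 4}{6 \left(-2\right)} = 231 + \frac{1}{6} \left(- \frac{1}{2}\right) \left(-7\right) = 231 + \frac{7}{12} = \frac{2779}{12}$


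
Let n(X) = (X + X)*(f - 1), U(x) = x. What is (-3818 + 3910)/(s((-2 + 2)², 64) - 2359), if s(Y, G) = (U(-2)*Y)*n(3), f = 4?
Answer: -92/2359 ≈ -0.039000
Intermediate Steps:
n(X) = 6*X (n(X) = (X + X)*(4 - 1) = (2*X)*3 = 6*X)
s(Y, G) = -36*Y (s(Y, G) = (-2*Y)*(6*3) = -2*Y*18 = -36*Y)
(-3818 + 3910)/(s((-2 + 2)², 64) - 2359) = (-3818 + 3910)/(-36*(-2 + 2)² - 2359) = 92/(-36*0² - 2359) = 92/(-36*0 - 2359) = 92/(0 - 2359) = 92/(-2359) = 92*(-1/2359) = -92/2359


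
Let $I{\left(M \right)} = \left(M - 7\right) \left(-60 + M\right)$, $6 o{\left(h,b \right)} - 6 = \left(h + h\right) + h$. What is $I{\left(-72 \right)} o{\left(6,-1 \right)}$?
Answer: $41712$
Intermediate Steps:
$o{\left(h,b \right)} = 1 + \frac{h}{2}$ ($o{\left(h,b \right)} = 1 + \frac{\left(h + h\right) + h}{6} = 1 + \frac{2 h + h}{6} = 1 + \frac{3 h}{6} = 1 + \frac{h}{2}$)
$I{\left(M \right)} = \left(-60 + M\right) \left(-7 + M\right)$ ($I{\left(M \right)} = \left(-7 + M\right) \left(-60 + M\right) = \left(-60 + M\right) \left(-7 + M\right)$)
$I{\left(-72 \right)} o{\left(6,-1 \right)} = \left(420 + \left(-72\right)^{2} - -4824\right) \left(1 + \frac{1}{2} \cdot 6\right) = \left(420 + 5184 + 4824\right) \left(1 + 3\right) = 10428 \cdot 4 = 41712$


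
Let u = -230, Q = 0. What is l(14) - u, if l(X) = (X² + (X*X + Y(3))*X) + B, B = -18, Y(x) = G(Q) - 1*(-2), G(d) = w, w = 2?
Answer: 3208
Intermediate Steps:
G(d) = 2
Y(x) = 4 (Y(x) = 2 - 1*(-2) = 2 + 2 = 4)
l(X) = -18 + X² + X*(4 + X²) (l(X) = (X² + (X*X + 4)*X) - 18 = (X² + (X² + 4)*X) - 18 = (X² + (4 + X²)*X) - 18 = (X² + X*(4 + X²)) - 18 = -18 + X² + X*(4 + X²))
l(14) - u = (-18 + 14² + 14³ + 4*14) - 1*(-230) = (-18 + 196 + 2744 + 56) + 230 = 2978 + 230 = 3208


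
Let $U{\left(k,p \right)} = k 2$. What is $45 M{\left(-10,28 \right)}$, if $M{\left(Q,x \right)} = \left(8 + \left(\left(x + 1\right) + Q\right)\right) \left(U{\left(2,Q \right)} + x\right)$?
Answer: $38880$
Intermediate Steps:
$U{\left(k,p \right)} = 2 k$
$M{\left(Q,x \right)} = \left(4 + x\right) \left(9 + Q + x\right)$ ($M{\left(Q,x \right)} = \left(8 + \left(\left(x + 1\right) + Q\right)\right) \left(2 \cdot 2 + x\right) = \left(8 + \left(\left(1 + x\right) + Q\right)\right) \left(4 + x\right) = \left(8 + \left(1 + Q + x\right)\right) \left(4 + x\right) = \left(9 + Q + x\right) \left(4 + x\right) = \left(4 + x\right) \left(9 + Q + x\right)$)
$45 M{\left(-10,28 \right)} = 45 \left(36 + 28^{2} + 4 \left(-10\right) + 13 \cdot 28 - 280\right) = 45 \left(36 + 784 - 40 + 364 - 280\right) = 45 \cdot 864 = 38880$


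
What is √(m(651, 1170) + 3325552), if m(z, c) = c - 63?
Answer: 7*√67891 ≈ 1823.9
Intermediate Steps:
m(z, c) = -63 + c
√(m(651, 1170) + 3325552) = √((-63 + 1170) + 3325552) = √(1107 + 3325552) = √3326659 = 7*√67891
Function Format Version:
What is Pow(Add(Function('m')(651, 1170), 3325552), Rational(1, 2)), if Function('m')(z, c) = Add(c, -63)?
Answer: Mul(7, Pow(67891, Rational(1, 2))) ≈ 1823.9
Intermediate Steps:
Function('m')(z, c) = Add(-63, c)
Pow(Add(Function('m')(651, 1170), 3325552), Rational(1, 2)) = Pow(Add(Add(-63, 1170), 3325552), Rational(1, 2)) = Pow(Add(1107, 3325552), Rational(1, 2)) = Pow(3326659, Rational(1, 2)) = Mul(7, Pow(67891, Rational(1, 2)))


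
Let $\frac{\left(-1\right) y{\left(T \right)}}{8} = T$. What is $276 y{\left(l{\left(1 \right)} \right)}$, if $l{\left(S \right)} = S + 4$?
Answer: $-11040$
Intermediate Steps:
$l{\left(S \right)} = 4 + S$
$y{\left(T \right)} = - 8 T$
$276 y{\left(l{\left(1 \right)} \right)} = 276 \left(- 8 \left(4 + 1\right)\right) = 276 \left(\left(-8\right) 5\right) = 276 \left(-40\right) = -11040$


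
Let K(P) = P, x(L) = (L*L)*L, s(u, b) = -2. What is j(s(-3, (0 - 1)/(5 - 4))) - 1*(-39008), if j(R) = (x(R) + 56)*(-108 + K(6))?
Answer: 34112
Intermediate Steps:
x(L) = L³ (x(L) = L²*L = L³)
j(R) = -5712 - 102*R³ (j(R) = (R³ + 56)*(-108 + 6) = (56 + R³)*(-102) = -5712 - 102*R³)
j(s(-3, (0 - 1)/(5 - 4))) - 1*(-39008) = (-5712 - 102*(-2)³) - 1*(-39008) = (-5712 - 102*(-8)) + 39008 = (-5712 + 816) + 39008 = -4896 + 39008 = 34112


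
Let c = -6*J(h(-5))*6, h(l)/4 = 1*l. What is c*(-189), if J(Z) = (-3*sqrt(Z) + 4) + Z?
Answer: -108864 - 40824*I*sqrt(5) ≈ -1.0886e+5 - 91285.0*I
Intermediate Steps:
h(l) = 4*l (h(l) = 4*(1*l) = 4*l)
J(Z) = 4 + Z - 3*sqrt(Z) (J(Z) = (4 - 3*sqrt(Z)) + Z = 4 + Z - 3*sqrt(Z))
c = 576 + 216*I*sqrt(5) (c = -6*(4 + 4*(-5) - 3*2*I*sqrt(5))*6 = -6*(4 - 20 - 6*I*sqrt(5))*6 = -6*(-16 - 6*I*sqrt(5))*6 = (96 + 36*I*sqrt(5))*6 = 576 + 216*I*sqrt(5) ≈ 576.0 + 482.99*I)
c*(-189) = (576 + 216*I*sqrt(5))*(-189) = -108864 - 40824*I*sqrt(5)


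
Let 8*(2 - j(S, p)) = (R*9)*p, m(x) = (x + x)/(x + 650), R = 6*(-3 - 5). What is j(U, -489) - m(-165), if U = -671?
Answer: -2561122/97 ≈ -26403.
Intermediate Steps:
R = -48 (R = 6*(-8) = -48)
m(x) = 2*x/(650 + x) (m(x) = (2*x)/(650 + x) = 2*x/(650 + x))
j(S, p) = 2 + 54*p (j(S, p) = 2 - (-48*9)*p/8 = 2 - (-54)*p = 2 + 54*p)
j(U, -489) - m(-165) = (2 + 54*(-489)) - 2*(-165)/(650 - 165) = (2 - 26406) - 2*(-165)/485 = -26404 - 2*(-165)/485 = -26404 - 1*(-66/97) = -26404 + 66/97 = -2561122/97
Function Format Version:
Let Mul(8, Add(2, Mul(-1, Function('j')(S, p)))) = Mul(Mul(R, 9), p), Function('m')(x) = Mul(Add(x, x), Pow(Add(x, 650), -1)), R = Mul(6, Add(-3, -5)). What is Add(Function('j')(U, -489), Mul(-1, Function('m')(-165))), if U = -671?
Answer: Rational(-2561122, 97) ≈ -26403.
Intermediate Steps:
R = -48 (R = Mul(6, -8) = -48)
Function('m')(x) = Mul(2, x, Pow(Add(650, x), -1)) (Function('m')(x) = Mul(Mul(2, x), Pow(Add(650, x), -1)) = Mul(2, x, Pow(Add(650, x), -1)))
Function('j')(S, p) = Add(2, Mul(54, p)) (Function('j')(S, p) = Add(2, Mul(Rational(-1, 8), Mul(Mul(-48, 9), p))) = Add(2, Mul(Rational(-1, 8), Mul(-432, p))) = Add(2, Mul(54, p)))
Add(Function('j')(U, -489), Mul(-1, Function('m')(-165))) = Add(Add(2, Mul(54, -489)), Mul(-1, Mul(2, -165, Pow(Add(650, -165), -1)))) = Add(Add(2, -26406), Mul(-1, Mul(2, -165, Pow(485, -1)))) = Add(-26404, Mul(-1, Mul(2, -165, Rational(1, 485)))) = Add(-26404, Mul(-1, Rational(-66, 97))) = Add(-26404, Rational(66, 97)) = Rational(-2561122, 97)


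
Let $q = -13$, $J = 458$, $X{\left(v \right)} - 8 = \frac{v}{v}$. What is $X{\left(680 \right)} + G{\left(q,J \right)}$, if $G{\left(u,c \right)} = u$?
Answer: $-4$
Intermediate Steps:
$X{\left(v \right)} = 9$ ($X{\left(v \right)} = 8 + \frac{v}{v} = 8 + 1 = 9$)
$X{\left(680 \right)} + G{\left(q,J \right)} = 9 - 13 = -4$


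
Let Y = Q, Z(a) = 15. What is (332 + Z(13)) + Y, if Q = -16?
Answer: 331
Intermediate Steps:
Y = -16
(332 + Z(13)) + Y = (332 + 15) - 16 = 347 - 16 = 331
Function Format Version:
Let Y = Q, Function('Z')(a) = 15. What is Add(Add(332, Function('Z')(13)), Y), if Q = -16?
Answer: 331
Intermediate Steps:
Y = -16
Add(Add(332, Function('Z')(13)), Y) = Add(Add(332, 15), -16) = Add(347, -16) = 331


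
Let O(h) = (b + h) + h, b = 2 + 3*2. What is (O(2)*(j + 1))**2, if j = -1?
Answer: 0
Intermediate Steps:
b = 8 (b = 2 + 6 = 8)
O(h) = 8 + 2*h (O(h) = (8 + h) + h = 8 + 2*h)
(O(2)*(j + 1))**2 = ((8 + 2*2)*(-1 + 1))**2 = ((8 + 4)*0)**2 = (12*0)**2 = 0**2 = 0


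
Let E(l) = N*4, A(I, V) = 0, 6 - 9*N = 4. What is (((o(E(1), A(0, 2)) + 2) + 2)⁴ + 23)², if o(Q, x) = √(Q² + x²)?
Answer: 15202193202001/43046721 ≈ 3.5316e+5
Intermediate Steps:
N = 2/9 (N = ⅔ - ⅑*4 = ⅔ - 4/9 = 2/9 ≈ 0.22222)
E(l) = 8/9 (E(l) = (2/9)*4 = 8/9)
(((o(E(1), A(0, 2)) + 2) + 2)⁴ + 23)² = (((√((8/9)² + 0²) + 2) + 2)⁴ + 23)² = (((√(64/81 + 0) + 2) + 2)⁴ + 23)² = (((√(64/81) + 2) + 2)⁴ + 23)² = (((8/9 + 2) + 2)⁴ + 23)² = ((26/9 + 2)⁴ + 23)² = ((44/9)⁴ + 23)² = (3748096/6561 + 23)² = (3898999/6561)² = 15202193202001/43046721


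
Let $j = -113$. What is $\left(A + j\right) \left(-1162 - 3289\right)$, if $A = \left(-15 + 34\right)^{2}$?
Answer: $-1103848$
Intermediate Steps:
$A = 361$ ($A = 19^{2} = 361$)
$\left(A + j\right) \left(-1162 - 3289\right) = \left(361 - 113\right) \left(-1162 - 3289\right) = 248 \left(-4451\right) = -1103848$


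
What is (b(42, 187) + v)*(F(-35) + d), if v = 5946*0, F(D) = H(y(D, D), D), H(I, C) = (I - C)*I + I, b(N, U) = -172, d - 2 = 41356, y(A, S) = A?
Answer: -7107556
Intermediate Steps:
d = 41358 (d = 2 + 41356 = 41358)
H(I, C) = I + I*(I - C) (H(I, C) = I*(I - C) + I = I + I*(I - C))
F(D) = D (F(D) = D*(1 + D - D) = D*1 = D)
v = 0
(b(42, 187) + v)*(F(-35) + d) = (-172 + 0)*(-35 + 41358) = -172*41323 = -7107556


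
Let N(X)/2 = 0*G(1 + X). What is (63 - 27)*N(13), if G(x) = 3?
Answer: 0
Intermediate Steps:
N(X) = 0 (N(X) = 2*(0*3) = 2*0 = 0)
(63 - 27)*N(13) = (63 - 27)*0 = 36*0 = 0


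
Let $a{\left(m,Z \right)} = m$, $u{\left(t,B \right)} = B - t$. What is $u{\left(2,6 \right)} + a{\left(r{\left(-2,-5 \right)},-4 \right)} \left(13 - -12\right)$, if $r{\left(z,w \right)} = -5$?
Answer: $-121$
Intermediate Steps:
$u{\left(2,6 \right)} + a{\left(r{\left(-2,-5 \right)},-4 \right)} \left(13 - -12\right) = \left(6 - 2\right) - 5 \left(13 - -12\right) = \left(6 - 2\right) - 5 \left(13 + 12\right) = 4 - 125 = -121$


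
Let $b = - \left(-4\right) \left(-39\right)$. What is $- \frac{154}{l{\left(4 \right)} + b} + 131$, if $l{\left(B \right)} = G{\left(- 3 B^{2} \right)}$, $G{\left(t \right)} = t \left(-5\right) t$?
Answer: $\frac{109265}{834} \approx 131.01$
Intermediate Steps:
$G{\left(t \right)} = - 5 t^{2}$ ($G{\left(t \right)} = - 5 t t = - 5 t^{2}$)
$l{\left(B \right)} = - 45 B^{4}$ ($l{\left(B \right)} = - 5 \left(- 3 B^{2}\right)^{2} = - 5 \cdot 9 B^{4} = - 45 B^{4}$)
$b = -156$ ($b = \left(-1\right) 156 = -156$)
$- \frac{154}{l{\left(4 \right)} + b} + 131 = - \frac{154}{- 45 \cdot 4^{4} - 156} + 131 = - \frac{154}{\left(-45\right) 256 - 156} + 131 = - \frac{154}{-11520 - 156} + 131 = - \frac{154}{-11676} + 131 = \left(-154\right) \left(- \frac{1}{11676}\right) + 131 = \frac{11}{834} + 131 = \frac{109265}{834}$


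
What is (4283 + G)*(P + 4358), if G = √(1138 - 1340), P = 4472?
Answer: 37818890 + 8830*I*√202 ≈ 3.7819e+7 + 1.255e+5*I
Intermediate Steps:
G = I*√202 (G = √(-202) = I*√202 ≈ 14.213*I)
(4283 + G)*(P + 4358) = (4283 + I*√202)*(4472 + 4358) = (4283 + I*√202)*8830 = 37818890 + 8830*I*√202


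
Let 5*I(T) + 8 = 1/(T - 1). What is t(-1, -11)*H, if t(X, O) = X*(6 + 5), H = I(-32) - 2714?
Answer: 89615/3 ≈ 29872.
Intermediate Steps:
I(T) = -8/5 + 1/(5*(-1 + T)) (I(T) = -8/5 + 1/(5*(T - 1)) = -8/5 + 1/(5*(-1 + T)))
H = -89615/33 (H = (9 - 8*(-32))/(5*(-1 - 32)) - 2714 = (⅕)*(9 + 256)/(-33) - 2714 = (⅕)*(-1/33)*265 - 2714 = -53/33 - 2714 = -89615/33 ≈ -2715.6)
t(X, O) = 11*X (t(X, O) = X*11 = 11*X)
t(-1, -11)*H = (11*(-1))*(-89615/33) = -11*(-89615/33) = 89615/3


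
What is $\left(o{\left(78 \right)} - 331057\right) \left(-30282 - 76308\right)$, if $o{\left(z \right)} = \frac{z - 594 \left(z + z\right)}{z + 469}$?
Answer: $\frac{19312057741350}{547} \approx 3.5305 \cdot 10^{10}$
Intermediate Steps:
$o{\left(z \right)} = - \frac{1187 z}{469 + z}$ ($o{\left(z \right)} = \frac{z - 594 \cdot 2 z}{469 + z} = \frac{z - 1188 z}{469 + z} = \frac{\left(-1187\right) z}{469 + z} = - \frac{1187 z}{469 + z}$)
$\left(o{\left(78 \right)} - 331057\right) \left(-30282 - 76308\right) = \left(\left(-1187\right) 78 \frac{1}{469 + 78} - 331057\right) \left(-30282 - 76308\right) = \left(\left(-1187\right) 78 \cdot \frac{1}{547} - 331057\right) \left(-30282 + \left(-172792 + 96484\right)\right) = \left(\left(-1187\right) 78 \cdot \frac{1}{547} - 331057\right) \left(-30282 - 76308\right) = \left(- \frac{92586}{547} - 331057\right) \left(-106590\right) = \left(- \frac{181180765}{547}\right) \left(-106590\right) = \frac{19312057741350}{547}$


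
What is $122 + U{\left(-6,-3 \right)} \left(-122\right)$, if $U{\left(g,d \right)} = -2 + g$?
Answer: $1098$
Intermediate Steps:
$122 + U{\left(-6,-3 \right)} \left(-122\right) = 122 + \left(-2 - 6\right) \left(-122\right) = 122 - -976 = 122 + 976 = 1098$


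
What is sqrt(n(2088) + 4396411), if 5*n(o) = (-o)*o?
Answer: 7*sqrt(1798195)/5 ≈ 1877.4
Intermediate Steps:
n(o) = -o**2/5 (n(o) = ((-o)*o)/5 = (-o**2)/5 = -o**2/5)
sqrt(n(2088) + 4396411) = sqrt(-1/5*2088**2 + 4396411) = sqrt(-1/5*4359744 + 4396411) = sqrt(-4359744/5 + 4396411) = sqrt(17622311/5) = 7*sqrt(1798195)/5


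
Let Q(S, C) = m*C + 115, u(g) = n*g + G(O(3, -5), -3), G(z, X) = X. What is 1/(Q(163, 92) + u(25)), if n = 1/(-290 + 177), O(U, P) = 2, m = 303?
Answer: 113/3162619 ≈ 3.5730e-5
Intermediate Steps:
n = -1/113 (n = 1/(-113) = -1/113 ≈ -0.0088496)
u(g) = -3 - g/113 (u(g) = -g/113 - 3 = -3 - g/113)
Q(S, C) = 115 + 303*C (Q(S, C) = 303*C + 115 = 115 + 303*C)
1/(Q(163, 92) + u(25)) = 1/((115 + 303*92) + (-3 - 1/113*25)) = 1/((115 + 27876) + (-3 - 25/113)) = 1/(27991 - 364/113) = 1/(3162619/113) = 113/3162619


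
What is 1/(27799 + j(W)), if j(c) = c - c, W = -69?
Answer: 1/27799 ≈ 3.5973e-5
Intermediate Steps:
j(c) = 0
1/(27799 + j(W)) = 1/(27799 + 0) = 1/27799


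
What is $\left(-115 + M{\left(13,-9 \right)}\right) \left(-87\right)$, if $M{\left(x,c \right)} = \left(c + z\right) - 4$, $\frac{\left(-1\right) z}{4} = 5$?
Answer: $12876$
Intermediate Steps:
$z = -20$ ($z = \left(-4\right) 5 = -20$)
$M{\left(x,c \right)} = -24 + c$ ($M{\left(x,c \right)} = \left(c - 20\right) - 4 = \left(-20 + c\right) - 4 = -24 + c$)
$\left(-115 + M{\left(13,-9 \right)}\right) \left(-87\right) = \left(-115 - 33\right) \left(-87\right) = \left(-148\right) \left(-87\right) = 12876$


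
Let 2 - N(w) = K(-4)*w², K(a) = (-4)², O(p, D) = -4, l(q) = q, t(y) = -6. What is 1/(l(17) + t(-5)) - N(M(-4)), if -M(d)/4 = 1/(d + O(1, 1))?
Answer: 23/11 ≈ 2.0909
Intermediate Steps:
M(d) = -4/(-4 + d) (M(d) = -4/(d - 4) = -4/(-4 + d))
K(a) = 16
N(w) = 2 - 16*w²
1/(l(17) + t(-5)) - N(M(-4)) = 1/(17 - 6) - (2 - 16*16/(-4 - 4)²) = 1/11 - (2 - 16*(-4/(-8))²) = 1/11 - (2 - 16*(-4*(-⅛))²) = 1/11 - (2 - 16*(½)²) = 1/11 - (2 - 16*¼) = 1/11 - (2 - 4) = 1/11 - 1*(-2) = 1/11 + 2 = 23/11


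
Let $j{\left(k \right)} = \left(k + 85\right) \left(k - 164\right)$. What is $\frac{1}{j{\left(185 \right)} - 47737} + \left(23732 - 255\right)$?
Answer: $\frac{987606958}{42067} \approx 23477.0$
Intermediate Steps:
$j{\left(k \right)} = \left(-164 + k\right) \left(85 + k\right)$ ($j{\left(k \right)} = \left(85 + k\right) \left(-164 + k\right) = \left(-164 + k\right) \left(85 + k\right)$)
$\frac{1}{j{\left(185 \right)} - 47737} + \left(23732 - 255\right) = \frac{1}{\left(-13940 + 185^{2} - 14615\right) - 47737} + \left(23732 - 255\right) = \frac{1}{\left(-13940 + 34225 - 14615\right) - 47737} + 23477 = \frac{1}{5670 - 47737} + 23477 = \frac{1}{-42067} + 23477 = - \frac{1}{42067} + 23477 = \frac{987606958}{42067}$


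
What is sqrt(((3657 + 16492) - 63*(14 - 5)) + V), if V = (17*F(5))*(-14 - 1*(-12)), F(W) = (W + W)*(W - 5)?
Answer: sqrt(19582) ≈ 139.94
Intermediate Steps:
F(W) = 2*W*(-5 + W) (F(W) = (2*W)*(-5 + W) = 2*W*(-5 + W))
V = 0 (V = (17*(2*5*(-5 + 5)))*(-14 - 1*(-12)) = (17*(2*5*0))*(-14 + 12) = (17*0)*(-2) = 0*(-2) = 0)
sqrt(((3657 + 16492) - 63*(14 - 5)) + V) = sqrt(((3657 + 16492) - 63*(14 - 5)) + 0) = sqrt((20149 - 63*9) + 0) = sqrt((20149 - 567) + 0) = sqrt(19582 + 0) = sqrt(19582)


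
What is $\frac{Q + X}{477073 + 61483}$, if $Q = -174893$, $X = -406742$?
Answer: $- \frac{581635}{538556} \approx -1.08$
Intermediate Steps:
$\frac{Q + X}{477073 + 61483} = \frac{-174893 - 406742}{477073 + 61483} = - \frac{581635}{538556}$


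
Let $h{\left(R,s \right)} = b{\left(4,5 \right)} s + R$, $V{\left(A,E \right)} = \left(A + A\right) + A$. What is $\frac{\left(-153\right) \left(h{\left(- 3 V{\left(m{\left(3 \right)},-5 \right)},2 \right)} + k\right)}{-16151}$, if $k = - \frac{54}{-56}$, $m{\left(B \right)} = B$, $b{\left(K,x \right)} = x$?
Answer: $- \frac{68697}{452228} \approx -0.15191$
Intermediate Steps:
$V{\left(A,E \right)} = 3 A$ ($V{\left(A,E \right)} = 2 A + A = 3 A$)
$k = \frac{27}{28}$ ($k = \left(-54\right) \left(- \frac{1}{56}\right) = \frac{27}{28} \approx 0.96429$)
$h{\left(R,s \right)} = R + 5 s$ ($h{\left(R,s \right)} = 5 s + R = R + 5 s$)
$\frac{\left(-153\right) \left(h{\left(- 3 V{\left(m{\left(3 \right)},-5 \right)},2 \right)} + k\right)}{-16151} = \frac{\left(-153\right) \left(\left(- 3 \cdot 3 \cdot 3 + 5 \cdot 2\right) + \frac{27}{28}\right)}{-16151} = - 153 \left(\left(\left(-3\right) 9 + 10\right) + \frac{27}{28}\right) \left(- \frac{1}{16151}\right) = - 153 \left(\left(-27 + 10\right) + \frac{27}{28}\right) \left(- \frac{1}{16151}\right) = - 153 \left(-17 + \frac{27}{28}\right) \left(- \frac{1}{16151}\right) = \left(-153\right) \left(- \frac{449}{28}\right) \left(- \frac{1}{16151}\right) = \frac{68697}{28} \left(- \frac{1}{16151}\right) = - \frac{68697}{452228}$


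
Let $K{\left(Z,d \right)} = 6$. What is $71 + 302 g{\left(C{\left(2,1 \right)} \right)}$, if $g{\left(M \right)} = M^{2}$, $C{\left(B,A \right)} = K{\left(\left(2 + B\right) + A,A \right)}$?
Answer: $10943$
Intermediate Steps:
$C{\left(B,A \right)} = 6$
$71 + 302 g{\left(C{\left(2,1 \right)} \right)} = 71 + 302 \cdot 6^{2} = 71 + 302 \cdot 36 = 71 + 10872 = 10943$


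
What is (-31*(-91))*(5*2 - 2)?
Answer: 22568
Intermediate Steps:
(-31*(-91))*(5*2 - 2) = 2821*(10 - 2) = 2821*8 = 22568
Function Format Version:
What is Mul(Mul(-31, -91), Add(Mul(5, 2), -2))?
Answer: 22568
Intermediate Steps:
Mul(Mul(-31, -91), Add(Mul(5, 2), -2)) = Mul(2821, Add(10, -2)) = Mul(2821, 8) = 22568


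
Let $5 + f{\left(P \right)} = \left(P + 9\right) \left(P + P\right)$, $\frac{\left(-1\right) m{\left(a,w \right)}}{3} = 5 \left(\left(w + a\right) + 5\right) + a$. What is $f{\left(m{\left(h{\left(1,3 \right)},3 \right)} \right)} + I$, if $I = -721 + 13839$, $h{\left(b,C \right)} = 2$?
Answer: $58977$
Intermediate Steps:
$m{\left(a,w \right)} = -75 - 18 a - 15 w$ ($m{\left(a,w \right)} = - 3 \left(5 \left(\left(w + a\right) + 5\right) + a\right) = - 3 \left(5 \left(\left(a + w\right) + 5\right) + a\right) = - 3 \left(5 \left(5 + a + w\right) + a\right) = - 3 \left(\left(25 + 5 a + 5 w\right) + a\right) = - 3 \left(25 + 5 w + 6 a\right) = -75 - 18 a - 15 w$)
$f{\left(P \right)} = -5 + 2 P \left(9 + P\right)$ ($f{\left(P \right)} = -5 + \left(P + 9\right) \left(P + P\right) = -5 + \left(9 + P\right) 2 P = -5 + 2 P \left(9 + P\right)$)
$I = 13118$
$f{\left(m{\left(h{\left(1,3 \right)},3 \right)} \right)} + I = \left(-5 + 2 \left(-75 - 36 - 45\right)^{2} + 18 \left(-75 - 36 - 45\right)\right) + 13118 = \left(-5 + 2 \left(-156\right)^{2} + 18 \left(-156\right)\right) + 13118 = \left(-5 + 2 \cdot 24336 - 2808\right) + 13118 = \left(-5 + 48672 - 2808\right) + 13118 = 45859 + 13118 = 58977$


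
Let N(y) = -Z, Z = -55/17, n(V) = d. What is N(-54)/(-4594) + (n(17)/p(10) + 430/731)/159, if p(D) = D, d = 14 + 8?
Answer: 348351/20695970 ≈ 0.016832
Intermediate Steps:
d = 22
n(V) = 22
Z = -55/17 (Z = -55*1/17 = -55/17 ≈ -3.2353)
N(y) = 55/17 (N(y) = -1*(-55/17) = 55/17)
N(-54)/(-4594) + (n(17)/p(10) + 430/731)/159 = (55/17)/(-4594) + (22/10 + 430/731)/159 = (55/17)*(-1/4594) + (22*(1/10) + 430*(1/731))*(1/159) = -55/78098 + (11/5 + 10/17)*(1/159) = -55/78098 + (237/85)*(1/159) = -55/78098 + 79/4505 = 348351/20695970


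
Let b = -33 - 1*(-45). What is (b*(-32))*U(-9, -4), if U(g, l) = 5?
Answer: -1920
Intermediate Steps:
b = 12 (b = -33 + 45 = 12)
(b*(-32))*U(-9, -4) = (12*(-32))*5 = -384*5 = -1920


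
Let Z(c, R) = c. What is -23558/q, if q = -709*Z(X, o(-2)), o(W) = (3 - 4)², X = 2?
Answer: 11779/709 ≈ 16.614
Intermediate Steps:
o(W) = 1 (o(W) = (-1)² = 1)
q = -1418 (q = -709*2 = -1418)
-23558/q = -23558/(-1418) = -23558*(-1/1418) = 11779/709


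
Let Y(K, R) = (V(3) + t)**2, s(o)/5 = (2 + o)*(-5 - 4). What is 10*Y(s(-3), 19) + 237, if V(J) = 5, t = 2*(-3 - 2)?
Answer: 487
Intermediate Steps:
s(o) = -90 - 45*o (s(o) = 5*((2 + o)*(-5 - 4)) = 5*((2 + o)*(-9)) = 5*(-18 - 9*o) = -90 - 45*o)
t = -10 (t = 2*(-5) = -10)
Y(K, R) = 25 (Y(K, R) = (5 - 10)**2 = (-5)**2 = 25)
10*Y(s(-3), 19) + 237 = 10*25 + 237 = 250 + 237 = 487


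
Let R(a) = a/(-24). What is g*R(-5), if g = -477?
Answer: -795/8 ≈ -99.375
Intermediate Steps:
R(a) = -a/24 (R(a) = a*(-1/24) = -a/24)
g*R(-5) = -(-159)*(-5)/8 = -477*5/24 = -795/8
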